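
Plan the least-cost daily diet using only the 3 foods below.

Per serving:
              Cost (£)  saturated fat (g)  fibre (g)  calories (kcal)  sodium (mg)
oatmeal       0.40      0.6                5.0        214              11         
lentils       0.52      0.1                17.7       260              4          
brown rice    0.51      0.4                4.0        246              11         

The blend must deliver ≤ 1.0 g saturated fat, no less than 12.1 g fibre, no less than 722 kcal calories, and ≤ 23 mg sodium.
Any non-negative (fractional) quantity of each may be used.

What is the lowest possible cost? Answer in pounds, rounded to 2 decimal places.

Set it up as a linear program. Let x1 = servings of oatmeal, x2 = servings of lentils, x3 = servings of brown rice.
min 0.4x1 + 0.52x2 + 0.51x3 subject to:
  0.6x1 + 0.1x2 + 0.4x3 ≤ 1   (saturated fat)
  5x1 + 17.7x2 + 4x3 ≥ 12.1   (fibre)
  214x1 + 260x2 + 246x3 ≥ 722   (calories)
  11x1 + 4x2 + 11x3 ≤ 23   (sodium)
  x1, x2, x3 ≥ 0.
The optimal basis is {oatmeal, lentils}; brown rice drops out. Binding constraints: saturated fat and calories.
That vertex is x1 = 1.3952, x2 = 1.6285.
Total cost: 0.4·1.3952 + 0.52·1.6285 = 1.4049.

£1.40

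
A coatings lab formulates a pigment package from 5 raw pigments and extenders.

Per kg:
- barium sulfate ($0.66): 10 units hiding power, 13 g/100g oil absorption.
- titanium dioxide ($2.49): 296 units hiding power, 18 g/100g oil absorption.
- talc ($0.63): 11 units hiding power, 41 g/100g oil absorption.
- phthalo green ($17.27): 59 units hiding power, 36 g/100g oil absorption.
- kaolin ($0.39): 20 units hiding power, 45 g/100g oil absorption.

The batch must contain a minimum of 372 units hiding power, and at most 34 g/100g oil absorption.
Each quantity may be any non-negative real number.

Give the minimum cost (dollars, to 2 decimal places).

Let x1 = kg of barium sulfate, x2 = kg of titanium dioxide, x3 = kg of talc, x4 = kg of phthalo green, x5 = kg of kaolin.
Minimise 0.66x1 + 2.49x2 + 0.63x3 + 17.27x4 + 0.39x5 s.t.:
  10x1 + 296x2 + 11x3 + 59x4 + 20x5 ≥ 372   (hiding power)
  13x1 + 18x2 + 41x3 + 36x4 + 45x5 ≤ 34   (oil absorption)
  x1, x2, x3, x4, x5 ≥ 0.
The cheapest feasible vertex uses only titanium dioxide; barium sulfate, talc, phthalo green, kaolin are not used. Binding constraint: hiding power.
So titanium dioxide = 1.257 kg.
Objective = 2.49·1.257 = 3.1299.

$3.13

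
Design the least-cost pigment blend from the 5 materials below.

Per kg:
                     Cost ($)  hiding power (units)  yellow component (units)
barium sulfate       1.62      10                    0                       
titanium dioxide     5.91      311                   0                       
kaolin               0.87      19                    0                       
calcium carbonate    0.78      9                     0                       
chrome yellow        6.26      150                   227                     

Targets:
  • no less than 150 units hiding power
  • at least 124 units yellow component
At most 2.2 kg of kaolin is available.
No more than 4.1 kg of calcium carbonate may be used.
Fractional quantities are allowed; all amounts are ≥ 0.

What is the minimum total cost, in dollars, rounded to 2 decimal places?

$4.71

Set it up as a linear program. Let x1 = kg of barium sulfate, x2 = kg of titanium dioxide, x3 = kg of kaolin, x4 = kg of calcium carbonate, x5 = kg of chrome yellow.
min 1.62x1 + 5.91x2 + 0.87x3 + 0.78x4 + 6.26x5 s.t.:
  10x1 + 311x2 + 19x3 + 9x4 + 150x5 ≥ 150   (hiding power)
  227x5 ≥ 124   (yellow component)
  x3 ≤ 2.2
  x4 ≤ 4.1
  x1, x2, x3, x4, x5 ≥ 0.
The optimal basis is {titanium dioxide, chrome yellow}; barium sulfate, kaolin, calcium carbonate drop out. Binding constraints: hiding power and yellow component.
Solving gives x2 = 0.2188, x5 = 0.5463.
Total cost: 5.91·0.2188 + 6.26·0.5463 = 4.7129.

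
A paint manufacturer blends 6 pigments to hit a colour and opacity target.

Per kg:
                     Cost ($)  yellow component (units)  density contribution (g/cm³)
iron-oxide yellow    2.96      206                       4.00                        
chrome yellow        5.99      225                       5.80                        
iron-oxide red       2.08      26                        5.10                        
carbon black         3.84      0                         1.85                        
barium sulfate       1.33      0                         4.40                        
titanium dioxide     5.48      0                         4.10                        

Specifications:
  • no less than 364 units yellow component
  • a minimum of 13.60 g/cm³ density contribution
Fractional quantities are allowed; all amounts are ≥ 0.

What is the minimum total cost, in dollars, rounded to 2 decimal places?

Let x1 = kg of iron-oxide yellow, x2 = kg of chrome yellow, x3 = kg of iron-oxide red, x4 = kg of carbon black, x5 = kg of barium sulfate, x6 = kg of titanium dioxide.
min 2.96x1 + 5.99x2 + 2.08x3 + 3.84x4 + 1.33x5 + 5.48x6 s.t.:
  206x1 + 225x2 + 26x3 ≥ 364   (yellow component)
  4x1 + 5.8x2 + 5.1x3 + 1.85x4 + 4.4x5 + 4.1x6 ≥ 13.6   (density contribution)
  x1, x2, x3, x4, x5, x6 ≥ 0.
The optimal basis is {iron-oxide yellow, barium sulfate}; chrome yellow, iron-oxide red, carbon black, titanium dioxide drop out. There the yellow component and density contribution constraints are tight.
Optimal quantities: iron-oxide yellow = 1.767 kg, barium sulfate = 1.4846 kg.
Objective = 2.96·1.767 + 1.33·1.4846 = 7.2048.

$7.20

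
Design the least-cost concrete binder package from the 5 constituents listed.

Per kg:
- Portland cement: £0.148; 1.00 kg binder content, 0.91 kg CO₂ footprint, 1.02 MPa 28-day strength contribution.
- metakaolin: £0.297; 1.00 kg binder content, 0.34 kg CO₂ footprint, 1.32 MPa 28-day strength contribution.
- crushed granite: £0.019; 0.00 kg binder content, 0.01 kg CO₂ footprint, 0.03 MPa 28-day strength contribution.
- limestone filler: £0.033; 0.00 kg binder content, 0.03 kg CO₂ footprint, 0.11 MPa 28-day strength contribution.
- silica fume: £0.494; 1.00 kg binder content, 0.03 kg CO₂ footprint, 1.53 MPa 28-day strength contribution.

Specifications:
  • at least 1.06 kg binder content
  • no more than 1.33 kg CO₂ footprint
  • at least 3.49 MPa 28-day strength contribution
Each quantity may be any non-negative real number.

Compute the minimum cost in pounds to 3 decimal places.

£0.731

Let x1 = kg of Portland cement, x2 = kg of metakaolin, x3 = kg of crushed granite, x4 = kg of limestone filler, x5 = kg of silica fume.
Minimize 0.148x1 + 0.297x2 + 0.019x3 + 0.033x4 + 0.494x5 subject to:
  1x1 + 1x2 + 1x5 ≥ 1.06   (binder content)
  0.91x1 + 0.34x2 + 0.01x3 + 0.03x4 + 0.03x5 ≤ 1.33   (CO₂ footprint)
  1.02x1 + 1.32x2 + 0.03x3 + 0.11x4 + 1.53x5 ≥ 3.49   (28-day strength contribution)
  x1, x2, x3, x4, x5 ≥ 0.
At the optimum only Portland cement, metakaolin are positive (crushed granite, limestone filler, silica fume = 0). Binding constraints: CO₂ footprint and 28-day strength contribution.
So Portland cement = 0.666 kg, metakaolin = 2.129 kg.
Objective = 0.148·0.666 + 0.297·2.129 = 0.73088.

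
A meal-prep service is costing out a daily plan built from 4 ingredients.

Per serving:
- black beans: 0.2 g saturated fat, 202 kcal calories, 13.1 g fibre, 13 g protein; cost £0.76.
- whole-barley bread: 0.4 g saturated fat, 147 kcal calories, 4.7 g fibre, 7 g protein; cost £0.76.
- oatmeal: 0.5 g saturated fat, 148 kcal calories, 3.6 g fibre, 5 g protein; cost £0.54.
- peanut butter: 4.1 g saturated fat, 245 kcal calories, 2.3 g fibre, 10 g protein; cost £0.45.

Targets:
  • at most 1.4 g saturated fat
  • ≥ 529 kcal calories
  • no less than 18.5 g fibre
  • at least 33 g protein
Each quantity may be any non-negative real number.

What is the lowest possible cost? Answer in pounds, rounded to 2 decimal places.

£1.90

Let x1 = servings of black beans, x2 = servings of whole-barley bread, x3 = servings of oatmeal, x4 = servings of peanut butter.
Minimise 0.76x1 + 0.76x2 + 0.54x3 + 0.45x4 subject to:
  0.2x1 + 0.4x2 + 0.5x3 + 4.1x4 ≤ 1.4   (saturated fat)
  202x1 + 147x2 + 148x3 + 245x4 ≥ 529   (calories)
  13.1x1 + 4.7x2 + 3.6x3 + 2.3x4 ≥ 18.5   (fibre)
  13x1 + 7x2 + 5x3 + 10x4 ≥ 33   (protein)
  x1, x2, x3, x4 ≥ 0.
At the optimum only black beans, peanut butter are positive (whole-barley bread, oatmeal = 0). Binding constraints: saturated fat and protein.
Solving gives x1 = 2.365, x4 = 0.2261.
Hence cost = 0.76·2.365 + 0.45·0.2261 = £1.8991.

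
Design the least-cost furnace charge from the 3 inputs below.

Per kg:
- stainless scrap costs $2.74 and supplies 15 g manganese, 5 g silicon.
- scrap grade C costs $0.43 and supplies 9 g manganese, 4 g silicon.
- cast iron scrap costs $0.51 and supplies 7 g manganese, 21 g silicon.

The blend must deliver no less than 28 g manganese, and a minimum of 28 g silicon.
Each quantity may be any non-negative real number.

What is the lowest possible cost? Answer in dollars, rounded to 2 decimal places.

Treat it as an LP. Let x1 = kg of stainless scrap, x2 = kg of scrap grade C, x3 = kg of cast iron scrap.
Minimise 2.74x1 + 0.43x2 + 0.51x3 s.t.:
  15x1 + 9x2 + 7x3 ≥ 28   (manganese)
  5x1 + 4x2 + 21x3 ≥ 28   (silicon)
  x1, x2, x3 ≥ 0.
At the optimum only scrap grade C, cast iron scrap are positive (stainless scrap = 0). There the manganese and silicon constraints are tight.
That vertex is x2 = 2.435, x3 = 0.8696.
Objective = 0.43·2.435 + 0.51·0.8696 = 1.4905.

$1.49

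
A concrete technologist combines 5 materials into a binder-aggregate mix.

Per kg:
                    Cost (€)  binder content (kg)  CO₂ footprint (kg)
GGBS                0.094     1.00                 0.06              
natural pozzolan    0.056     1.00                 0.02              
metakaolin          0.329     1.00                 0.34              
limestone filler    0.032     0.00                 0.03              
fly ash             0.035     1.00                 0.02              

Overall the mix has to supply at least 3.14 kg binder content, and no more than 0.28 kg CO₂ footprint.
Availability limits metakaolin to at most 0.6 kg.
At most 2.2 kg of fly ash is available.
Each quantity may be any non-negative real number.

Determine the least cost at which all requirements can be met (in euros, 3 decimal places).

€0.130

This is a linear program. Let x1 = kg of GGBS, x2 = kg of natural pozzolan, x3 = kg of metakaolin, x4 = kg of limestone filler, x5 = kg of fly ash.
min 0.094x1 + 0.056x2 + 0.329x3 + 0.032x4 + 0.035x5 with:
  1x1 + 1x2 + 1x3 + 1x5 ≥ 3.14   (binder content)
  0.06x1 + 0.02x2 + 0.34x3 + 0.03x4 + 0.02x5 ≤ 0.28   (CO₂ footprint)
  x3 ≤ 0.6
  x5 ≤ 2.2
  x1, x2, x3, x4, x5 ≥ 0.
The optimal basis is {natural pozzolan, fly ash}; GGBS, metakaolin, limestone filler drop out. Binding constraints: binder content and the fly ash cap.
So natural pozzolan = 0.94 kg, fly ash = 2.2 kg.
Total cost: 0.056·0.94 + 0.035·2.2 = 0.12964.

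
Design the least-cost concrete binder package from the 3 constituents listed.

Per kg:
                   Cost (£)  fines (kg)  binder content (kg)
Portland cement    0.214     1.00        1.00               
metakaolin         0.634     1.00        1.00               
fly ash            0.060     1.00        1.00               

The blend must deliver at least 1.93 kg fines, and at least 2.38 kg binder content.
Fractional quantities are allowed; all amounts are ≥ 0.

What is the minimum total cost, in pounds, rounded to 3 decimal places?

£0.143

Let x1 = kg of Portland cement, x2 = kg of metakaolin, x3 = kg of fly ash.
Minimise 0.214x1 + 0.634x2 + 0.06x3 with:
  1x1 + 1x2 + 1x3 ≥ 1.93   (fines)
  1x1 + 1x2 + 1x3 ≥ 2.38   (binder content)
  x1, x2, x3 ≥ 0.
At the optimum only fly ash is positive (Portland cement, metakaolin = 0). The binder content requirement is met with equality.
Optimal quantities: fly ash = 2.38 kg.
Total cost: 0.06·2.38 = 0.14280.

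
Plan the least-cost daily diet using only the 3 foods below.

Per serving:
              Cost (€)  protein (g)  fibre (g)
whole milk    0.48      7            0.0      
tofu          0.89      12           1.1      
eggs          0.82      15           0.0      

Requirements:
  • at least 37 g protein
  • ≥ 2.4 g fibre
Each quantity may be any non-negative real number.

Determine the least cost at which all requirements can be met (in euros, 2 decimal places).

This is a linear program. Let x1 = servings of whole milk, x2 = servings of tofu, x3 = servings of eggs.
Minimise 0.48x1 + 0.89x2 + 0.82x3 s.t.:
  7x1 + 12x2 + 15x3 ≥ 37   (protein)
  1.1x2 ≥ 2.4   (fibre)
  x1, x2, x3 ≥ 0.
At the optimum only tofu, eggs are positive (whole milk = 0). The protein and fibre requirements are met with equality.
So tofu = 2.182 servings, eggs = 0.7212 servings.
Cost = 0.89·2.182 + 0.82·0.7212 = 2.5334.

€2.53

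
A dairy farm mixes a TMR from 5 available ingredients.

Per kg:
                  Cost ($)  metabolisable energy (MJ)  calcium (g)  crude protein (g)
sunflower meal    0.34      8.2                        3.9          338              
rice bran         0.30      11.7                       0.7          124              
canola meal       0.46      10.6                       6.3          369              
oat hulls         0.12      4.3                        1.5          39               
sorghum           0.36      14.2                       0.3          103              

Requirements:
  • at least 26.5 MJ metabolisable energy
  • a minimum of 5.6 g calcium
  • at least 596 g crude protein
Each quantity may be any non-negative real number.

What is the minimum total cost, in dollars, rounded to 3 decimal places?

$0.842

This is a linear program. Let x1 = kg of sunflower meal, x2 = kg of rice bran, x3 = kg of canola meal, x4 = kg of oat hulls, x5 = kg of sorghum.
min 0.34x1 + 0.3x2 + 0.46x3 + 0.12x4 + 0.36x5 s.t.:
  8.2x1 + 11.7x2 + 10.6x3 + 4.3x4 + 14.2x5 ≥ 26.5   (metabolisable energy)
  3.9x1 + 0.7x2 + 6.3x3 + 1.5x4 + 0.3x5 ≥ 5.6   (calcium)
  338x1 + 124x2 + 369x3 + 39x4 + 103x5 ≥ 596   (crude protein)
  x1, x2, x3, x4, x5 ≥ 0.
The optimal basis is {sunflower meal, rice bran}; canola meal, oat hulls, sorghum drop out. There the metabolisable energy and crude protein constraints are tight.
That vertex is x1 = 1.255, x2 = 1.385.
Cost = 0.34·1.255 + 0.3·1.385 = 0.84220.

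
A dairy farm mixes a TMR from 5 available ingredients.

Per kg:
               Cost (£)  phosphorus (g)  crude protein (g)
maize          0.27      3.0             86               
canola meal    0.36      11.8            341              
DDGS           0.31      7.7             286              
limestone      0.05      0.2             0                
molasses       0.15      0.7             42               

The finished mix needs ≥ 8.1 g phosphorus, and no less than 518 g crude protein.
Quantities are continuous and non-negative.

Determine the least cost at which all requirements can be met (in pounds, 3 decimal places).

£0.547

Let x1 = kg of maize, x2 = kg of canola meal, x3 = kg of DDGS, x4 = kg of limestone, x5 = kg of molasses.
Minimise 0.27x1 + 0.36x2 + 0.31x3 + 0.05x4 + 0.15x5 with:
  3x1 + 11.8x2 + 7.7x3 + 0.2x4 + 0.7x5 ≥ 8.1   (phosphorus)
  86x1 + 341x2 + 286x3 + 42x5 ≥ 518   (crude protein)
  x1, x2, x3, x4, x5 ≥ 0.
The minimum-cost mix takes nothing from maize, DDGS, limestone, molasses — only canola meal. The crude protein requirement is met with equality.
So canola meal = 1.519 kg.
Cost = 0.36·1.519 = 0.54684.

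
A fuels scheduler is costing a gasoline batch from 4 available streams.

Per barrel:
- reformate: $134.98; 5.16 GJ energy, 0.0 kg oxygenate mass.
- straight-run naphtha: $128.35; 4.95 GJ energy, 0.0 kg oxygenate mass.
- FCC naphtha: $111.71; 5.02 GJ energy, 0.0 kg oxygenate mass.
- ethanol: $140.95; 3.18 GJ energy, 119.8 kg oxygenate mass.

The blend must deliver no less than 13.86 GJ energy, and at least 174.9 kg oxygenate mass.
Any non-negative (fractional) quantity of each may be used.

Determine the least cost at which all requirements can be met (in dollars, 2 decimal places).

Let x1 = barrels of reformate, x2 = barrels of straight-run naphtha, x3 = barrels of FCC naphtha, x4 = barrels of ethanol.
Minimize 134.98x1 + 128.35x2 + 111.71x3 + 140.95x4 s.t.:
  5.16x1 + 4.95x2 + 5.02x3 + 3.18x4 ≥ 13.86   (energy)
  119.8x4 ≥ 174.9   (oxygenate mass)
  x1, x2, x3, x4 ≥ 0.
The optimal basis is {FCC naphtha, ethanol}; reformate, straight-run naphtha drop out. Binding constraints: energy and oxygenate mass.
That vertex is x3 = 1.836, x4 = 1.46.
Objective = 111.71·1.836 + 140.95·1.46 = 410.8866.

$410.89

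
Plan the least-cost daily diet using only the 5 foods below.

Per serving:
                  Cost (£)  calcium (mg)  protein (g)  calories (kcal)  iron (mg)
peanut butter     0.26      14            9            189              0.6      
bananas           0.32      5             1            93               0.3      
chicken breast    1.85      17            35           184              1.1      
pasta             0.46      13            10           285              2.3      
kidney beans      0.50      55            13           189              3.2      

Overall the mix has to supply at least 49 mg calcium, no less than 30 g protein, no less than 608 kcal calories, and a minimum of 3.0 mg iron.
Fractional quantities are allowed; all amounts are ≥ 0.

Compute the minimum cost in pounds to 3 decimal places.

Let x1 = servings of peanut butter, x2 = servings of bananas, x3 = servings of chicken breast, x4 = servings of pasta, x5 = servings of kidney beans.
Minimize 0.26x1 + 0.32x2 + 1.85x3 + 0.46x4 + 0.5x5 s.t.:
  14x1 + 5x2 + 17x3 + 13x4 + 55x5 ≥ 49   (calcium)
  9x1 + 1x2 + 35x3 + 10x4 + 13x5 ≥ 30   (protein)
  189x1 + 93x2 + 184x3 + 285x4 + 189x5 ≥ 608   (calories)
  0.6x1 + 0.3x2 + 1.1x3 + 2.3x4 + 3.2x5 ≥ 3   (iron)
  x1, x2, x3, x4, x5 ≥ 0.
The cheapest feasible vertex uses only peanut butter, pasta, kidney beans; bananas, chicken breast are not used. Binding constraints: protein, calories, iron.
That vertex is x1 = 2.704, x4 = 0.1046, x5 = 0.3553.
Objective = 0.26·2.704 + 0.46·0.1046 + 0.5·0.3553 = 0.92881.

£0.929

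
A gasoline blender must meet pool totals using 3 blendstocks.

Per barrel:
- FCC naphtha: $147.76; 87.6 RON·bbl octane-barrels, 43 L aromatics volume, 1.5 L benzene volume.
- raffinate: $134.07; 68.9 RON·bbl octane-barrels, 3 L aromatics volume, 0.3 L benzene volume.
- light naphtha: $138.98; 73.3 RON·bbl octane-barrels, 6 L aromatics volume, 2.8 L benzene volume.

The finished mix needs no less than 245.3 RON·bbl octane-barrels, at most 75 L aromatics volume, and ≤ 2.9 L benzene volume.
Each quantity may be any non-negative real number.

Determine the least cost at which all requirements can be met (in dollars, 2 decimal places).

Let x1 = barrels of FCC naphtha, x2 = barrels of raffinate, x3 = barrels of light naphtha.
Minimise 147.76x1 + 134.07x2 + 138.98x3 with:
  87.6x1 + 68.9x2 + 73.3x3 ≥ 245.3   (octane-barrels)
  43x1 + 3x2 + 6x3 ≤ 75   (aromatics volume)
  1.5x1 + 0.3x2 + 2.8x3 ≤ 2.9   (benzene volume)
  x1, x2, x3 ≥ 0.
The optimal basis is {FCC naphtha, raffinate}; light naphtha drops out. Binding constraints: octane-barrels and benzene volume.
Optimal quantities: FCC naphtha = 1.63773 barrels, raffinate = 1.47801 barrels.
Cost = 147.76·1.63773 + 134.07·1.47801 = 440.1478.

$440.15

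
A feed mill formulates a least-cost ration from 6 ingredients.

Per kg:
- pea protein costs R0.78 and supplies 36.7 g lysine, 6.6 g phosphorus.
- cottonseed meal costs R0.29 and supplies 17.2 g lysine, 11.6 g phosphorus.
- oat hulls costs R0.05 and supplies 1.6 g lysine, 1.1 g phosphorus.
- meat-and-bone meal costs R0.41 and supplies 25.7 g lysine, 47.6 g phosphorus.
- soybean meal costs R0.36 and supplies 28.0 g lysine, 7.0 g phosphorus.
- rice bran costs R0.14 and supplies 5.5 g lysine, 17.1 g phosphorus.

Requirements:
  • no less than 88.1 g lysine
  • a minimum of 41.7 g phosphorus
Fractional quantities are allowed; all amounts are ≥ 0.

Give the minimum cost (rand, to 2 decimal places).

R1.17

Let x1 = kg of pea protein, x2 = kg of cottonseed meal, x3 = kg of oat hulls, x4 = kg of meat-and-bone meal, x5 = kg of soybean meal, x6 = kg of rice bran.
Minimize 0.78x1 + 0.29x2 + 0.05x3 + 0.41x4 + 0.36x5 + 0.14x6 s.t.:
  36.7x1 + 17.2x2 + 1.6x3 + 25.7x4 + 28x5 + 5.5x6 ≥ 88.1   (lysine)
  6.6x1 + 11.6x2 + 1.1x3 + 47.6x4 + 7x5 + 17.1x6 ≥ 41.7   (phosphorus)
  x1, x2, x3, x4, x5, x6 ≥ 0.
The cheapest feasible vertex uses only meat-and-bone meal, soybean meal; pea protein, cottonseed meal, oat hulls, rice bran are not used. The lysine and phosphorus requirements are met with equality.
Optimal quantities: meat-and-bone meal = 0.4778 kg, soybean meal = 2.708 kg.
Objective = 0.41·0.4778 + 0.36·2.708 = 1.1708.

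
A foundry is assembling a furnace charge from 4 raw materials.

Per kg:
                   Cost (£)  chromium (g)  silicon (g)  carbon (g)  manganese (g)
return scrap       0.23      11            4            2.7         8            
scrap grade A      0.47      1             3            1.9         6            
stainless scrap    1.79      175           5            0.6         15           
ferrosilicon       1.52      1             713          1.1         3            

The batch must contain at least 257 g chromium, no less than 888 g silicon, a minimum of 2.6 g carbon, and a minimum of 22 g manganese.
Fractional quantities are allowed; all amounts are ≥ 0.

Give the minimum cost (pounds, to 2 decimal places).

£4.51

Let x1 = kg of return scrap, x2 = kg of scrap grade A, x3 = kg of stainless scrap, x4 = kg of ferrosilicon.
Minimise 0.23x1 + 0.47x2 + 1.79x3 + 1.52x4 with:
  11x1 + 1x2 + 175x3 + 1x4 ≥ 257   (chromium)
  4x1 + 3x2 + 5x3 + 713x4 ≥ 888   (silicon)
  2.7x1 + 1.9x2 + 0.6x3 + 1.1x4 ≥ 2.6   (carbon)
  8x1 + 6x2 + 15x3 + 3x4 ≥ 22   (manganese)
  x1, x2, x3, x4 ≥ 0.
The minimum-cost mix takes nothing from scrap grade A — only return scrap, stainless scrap, ferrosilicon. There the chromium, silicon, carbon constraints are tight.
That vertex is x1 = 0.1372, x3 = 1.453, x4 = 1.234.
Cost = 0.23·0.1372 + 1.79·1.453 + 1.52·1.234 = 4.5081.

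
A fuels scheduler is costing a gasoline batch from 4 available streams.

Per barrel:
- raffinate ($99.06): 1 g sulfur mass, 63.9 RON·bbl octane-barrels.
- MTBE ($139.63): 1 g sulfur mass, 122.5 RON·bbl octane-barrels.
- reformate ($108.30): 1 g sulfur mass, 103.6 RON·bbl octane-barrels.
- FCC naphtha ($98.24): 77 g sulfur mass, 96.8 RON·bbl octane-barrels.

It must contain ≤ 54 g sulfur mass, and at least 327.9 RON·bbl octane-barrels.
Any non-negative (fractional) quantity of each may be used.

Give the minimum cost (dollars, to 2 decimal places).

$340.80

Let x1 = barrels of raffinate, x2 = barrels of MTBE, x3 = barrels of reformate, x4 = barrels of FCC naphtha.
Minimise 99.06x1 + 139.63x2 + 108.3x3 + 98.24x4 s.t.:
  1x1 + 1x2 + 1x3 + 77x4 ≤ 54   (sulfur mass)
  63.9x1 + 122.5x2 + 103.6x3 + 96.8x4 ≥ 327.9   (octane-barrels)
  x1, x2, x3, x4 ≥ 0.
At the optimum only reformate, FCC naphtha are positive (raffinate, MTBE = 0). Binding constraints: sulfur mass and octane-barrels.
Optimal quantities: reformate = 2.5406 barrels, FCC naphtha = 0.6683 barrels.
Total cost: 108.3·2.5406 + 98.24·0.6683 = 340.8008.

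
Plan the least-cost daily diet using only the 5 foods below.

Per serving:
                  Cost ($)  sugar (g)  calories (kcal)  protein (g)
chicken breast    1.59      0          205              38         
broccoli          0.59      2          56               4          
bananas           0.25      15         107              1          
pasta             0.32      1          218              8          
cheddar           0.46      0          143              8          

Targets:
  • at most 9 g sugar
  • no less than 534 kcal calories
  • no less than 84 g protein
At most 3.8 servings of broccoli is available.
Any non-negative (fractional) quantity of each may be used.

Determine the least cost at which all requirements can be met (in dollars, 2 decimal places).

Let x1 = servings of chicken breast, x2 = servings of broccoli, x3 = servings of bananas, x4 = servings of pasta, x5 = servings of cheddar.
min 1.59x1 + 0.59x2 + 0.25x3 + 0.32x4 + 0.46x5 with:
  2x2 + 15x3 + 1x4 ≤ 9   (sugar)
  205x1 + 56x2 + 107x3 + 218x4 + 143x5 ≥ 534   (calories)
  38x1 + 4x2 + 1x3 + 8x4 + 8x5 ≥ 84   (protein)
  x2 ≤ 3.8
  x1, x2, x3, x4, x5 ≥ 0.
The cheapest feasible vertex uses only chicken breast, pasta; broccoli, bananas, cheddar are not used. The sugar and protein requirements are met with equality.
So chicken breast = 0.3158 servings, pasta = 9 servings.
Hence cost = 1.59·0.3158 + 0.32·9 = $3.3821.

$3.38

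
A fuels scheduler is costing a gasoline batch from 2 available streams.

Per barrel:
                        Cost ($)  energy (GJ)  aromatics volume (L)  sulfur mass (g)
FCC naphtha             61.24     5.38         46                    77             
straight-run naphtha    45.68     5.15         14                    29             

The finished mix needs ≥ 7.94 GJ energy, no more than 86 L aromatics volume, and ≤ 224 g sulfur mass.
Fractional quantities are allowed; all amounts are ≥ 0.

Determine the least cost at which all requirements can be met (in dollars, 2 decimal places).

This is a linear program. Let x1 = barrels of FCC naphtha, x2 = barrels of straight-run naphtha.
min 61.24x1 + 45.68x2 subject to:
  5.38x1 + 5.15x2 ≥ 7.94   (energy)
  46x1 + 14x2 ≤ 86   (aromatics volume)
  77x1 + 29x2 ≤ 224   (sulfur mass)
  x1, x2 ≥ 0.
The minimum-cost mix takes nothing from FCC naphtha — only straight-run naphtha. Binding constraint: energy.
So straight-run naphtha = 1.54175 barrels.
Total cost: 45.68·1.54175 = 70.4271.

$70.43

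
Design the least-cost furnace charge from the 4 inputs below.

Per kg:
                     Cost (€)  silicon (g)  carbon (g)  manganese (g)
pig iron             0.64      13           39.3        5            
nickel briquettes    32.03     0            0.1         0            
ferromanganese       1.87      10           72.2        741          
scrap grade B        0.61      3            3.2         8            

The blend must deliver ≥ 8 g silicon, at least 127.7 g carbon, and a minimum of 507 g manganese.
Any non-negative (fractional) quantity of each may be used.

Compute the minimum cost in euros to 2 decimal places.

This is a linear program. Let x1 = kg of pig iron, x2 = kg of nickel briquettes, x3 = kg of ferromanganese, x4 = kg of scrap grade B.
min 0.64x1 + 32.03x2 + 1.87x3 + 0.61x4 subject to:
  13x1 + 10x3 + 3x4 ≥ 8   (silicon)
  39.3x1 + 0.1x2 + 72.2x3 + 3.2x4 ≥ 127.7   (carbon)
  5x1 + 741x3 + 8x4 ≥ 507   (manganese)
  x1, x2, x3, x4 ≥ 0.
The cheapest feasible vertex uses only pig iron, ferromanganese; nickel briquettes, scrap grade B are not used. Binding constraints: carbon and manganese.
That vertex is x1 = 2.0174, x3 = 0.6706.
Cost = 0.64·2.0174 + 1.87·0.6706 = 2.5452.

€2.55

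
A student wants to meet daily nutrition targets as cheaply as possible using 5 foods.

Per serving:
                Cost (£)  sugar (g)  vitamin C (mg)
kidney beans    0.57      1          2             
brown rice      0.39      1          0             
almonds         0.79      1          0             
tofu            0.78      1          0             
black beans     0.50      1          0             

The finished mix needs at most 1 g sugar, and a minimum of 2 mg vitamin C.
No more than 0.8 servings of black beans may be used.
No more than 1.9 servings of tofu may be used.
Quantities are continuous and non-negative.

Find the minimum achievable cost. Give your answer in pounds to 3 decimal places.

£0.570

Treat it as an LP. Let x1 = servings of kidney beans, x2 = servings of brown rice, x3 = servings of almonds, x4 = servings of tofu, x5 = servings of black beans.
Minimise 0.57x1 + 0.39x2 + 0.79x3 + 0.78x4 + 0.5x5 s.t.:
  1x1 + 1x2 + 1x3 + 1x4 + 1x5 ≤ 1   (sugar)
  2x1 ≥ 2   (vitamin C)
  x5 ≤ 0.8
  x4 ≤ 1.9
  x1, x2, x3, x4, x5 ≥ 0.
The optimal basis is {kidney beans}; brown rice, almonds, tofu, black beans drop out. The sugar and vitamin C requirements are met with equality.
That vertex is x1 = 1.
Total cost: 0.57·1 = 0.57000.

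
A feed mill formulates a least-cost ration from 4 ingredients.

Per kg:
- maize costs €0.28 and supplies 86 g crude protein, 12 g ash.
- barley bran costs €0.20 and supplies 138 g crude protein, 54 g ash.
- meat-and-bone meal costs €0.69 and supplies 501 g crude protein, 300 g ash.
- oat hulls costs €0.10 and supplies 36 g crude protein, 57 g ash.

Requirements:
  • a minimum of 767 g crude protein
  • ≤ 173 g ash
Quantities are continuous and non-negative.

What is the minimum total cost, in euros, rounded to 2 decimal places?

This is a linear program. Let x1 = kg of maize, x2 = kg of barley bran, x3 = kg of meat-and-bone meal, x4 = kg of oat hulls.
Minimize 0.28x1 + 0.2x2 + 0.69x3 + 0.1x4 subject to:
  86x1 + 138x2 + 501x3 + 36x4 ≥ 767   (crude protein)
  12x1 + 54x2 + 300x3 + 57x4 ≤ 173   (ash)
  x1, x2, x3, x4 ≥ 0.
At the optimum only maize, barley bran are positive (meat-and-bone meal, oat hulls = 0). There the crude protein and ash constraints are tight.
That vertex is x1 = 5.871, x2 = 1.899.
Cost = 0.28·5.871 + 0.2·1.899 = 2.0237.

€2.02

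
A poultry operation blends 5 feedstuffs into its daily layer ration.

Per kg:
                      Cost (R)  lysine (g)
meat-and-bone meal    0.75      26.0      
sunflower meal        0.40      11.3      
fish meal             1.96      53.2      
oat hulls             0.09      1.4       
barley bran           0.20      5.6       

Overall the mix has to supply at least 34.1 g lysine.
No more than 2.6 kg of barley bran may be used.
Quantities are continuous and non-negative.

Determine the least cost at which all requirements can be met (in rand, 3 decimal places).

Treat it as an LP. Let x1 = kg of meat-and-bone meal, x2 = kg of sunflower meal, x3 = kg of fish meal, x4 = kg of oat hulls, x5 = kg of barley bran.
Minimize 0.75x1 + 0.4x2 + 1.96x3 + 0.09x4 + 0.2x5 subject to:
  26x1 + 11.3x2 + 53.2x3 + 1.4x4 + 5.6x5 ≥ 34.1   (lysine)
  x5 ≤ 2.6
  x1, x2, x3, x4, x5 ≥ 0.
At the optimum only meat-and-bone meal is positive (sunflower meal, fish meal, oat hulls, barley bran = 0). The lysine requirement is met with equality.
Solving gives x1 = 1.312.
Objective = 0.75·1.312 = 0.98400.

R0.984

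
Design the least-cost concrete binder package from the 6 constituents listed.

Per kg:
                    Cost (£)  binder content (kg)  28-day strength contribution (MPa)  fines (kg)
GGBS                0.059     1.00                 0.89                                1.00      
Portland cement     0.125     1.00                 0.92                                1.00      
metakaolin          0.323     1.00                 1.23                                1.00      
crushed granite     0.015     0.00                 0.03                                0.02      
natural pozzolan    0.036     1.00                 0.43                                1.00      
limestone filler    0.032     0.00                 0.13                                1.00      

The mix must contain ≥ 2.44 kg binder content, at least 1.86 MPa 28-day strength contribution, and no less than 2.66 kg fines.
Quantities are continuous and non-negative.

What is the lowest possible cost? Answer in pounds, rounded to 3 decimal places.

This is a linear program. Let x1 = kg of GGBS, x2 = kg of Portland cement, x3 = kg of metakaolin, x4 = kg of crushed granite, x5 = kg of natural pozzolan, x6 = kg of limestone filler.
min 0.059x1 + 0.125x2 + 0.323x3 + 0.015x4 + 0.036x5 + 0.032x6 subject to:
  1x1 + 1x2 + 1x3 + 1x5 ≥ 2.44   (binder content)
  0.89x1 + 0.92x2 + 1.23x3 + 0.03x4 + 0.43x5 + 0.13x6 ≥ 1.86   (28-day strength contribution)
  1x1 + 1x2 + 1x3 + 0.02x4 + 1x5 + 1x6 ≥ 2.66   (fines)
  x1, x2, x3, x4, x5, x6 ≥ 0.
The optimal basis is {GGBS, natural pozzolan}; Portland cement, metakaolin, crushed granite, limestone filler drop out. There the 28-day strength contribution and fines constraints are tight.
That vertex is x1 = 1.557, x5 = 1.103.
Objective = 0.059·1.557 + 0.036·1.103 = 0.13157.

£0.132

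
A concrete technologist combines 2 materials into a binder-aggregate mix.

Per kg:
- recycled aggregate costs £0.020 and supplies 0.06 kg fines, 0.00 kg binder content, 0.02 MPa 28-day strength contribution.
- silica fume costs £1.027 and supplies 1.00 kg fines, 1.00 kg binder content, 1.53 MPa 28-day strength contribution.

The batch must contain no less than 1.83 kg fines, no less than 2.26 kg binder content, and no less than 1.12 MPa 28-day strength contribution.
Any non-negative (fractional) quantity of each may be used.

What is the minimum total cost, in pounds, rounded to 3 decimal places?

This is a linear program. Let x1 = kg of recycled aggregate, x2 = kg of silica fume.
Minimise 0.02x1 + 1.027x2 s.t.:
  0.06x1 + 1x2 ≥ 1.83   (fines)
  1x2 ≥ 2.26   (binder content)
  0.02x1 + 1.53x2 ≥ 1.12   (28-day strength contribution)
  x1, x2 ≥ 0.
The minimum-cost mix takes nothing from recycled aggregate — only silica fume. Binding constraint: binder content.
That vertex is x2 = 2.26.
Objective = 1.027·2.26 = 2.32102.

£2.321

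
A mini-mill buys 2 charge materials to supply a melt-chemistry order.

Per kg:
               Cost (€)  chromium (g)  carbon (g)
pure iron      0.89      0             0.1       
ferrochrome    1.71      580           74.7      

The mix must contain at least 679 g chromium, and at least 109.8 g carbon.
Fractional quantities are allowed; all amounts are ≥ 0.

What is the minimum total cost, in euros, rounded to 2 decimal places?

Treat it as an LP. Let x1 = kg of pure iron, x2 = kg of ferrochrome.
Minimise 0.89x1 + 1.71x2 subject to:
  580x2 ≥ 679   (chromium)
  0.1x1 + 74.7x2 ≥ 109.8   (carbon)
  x1, x2 ≥ 0.
The minimum-cost mix takes nothing from pure iron — only ferrochrome. There the carbon constraint is tight.
Solving gives x2 = 1.47.
Cost = 1.71·1.47 = 2.5137.

€2.51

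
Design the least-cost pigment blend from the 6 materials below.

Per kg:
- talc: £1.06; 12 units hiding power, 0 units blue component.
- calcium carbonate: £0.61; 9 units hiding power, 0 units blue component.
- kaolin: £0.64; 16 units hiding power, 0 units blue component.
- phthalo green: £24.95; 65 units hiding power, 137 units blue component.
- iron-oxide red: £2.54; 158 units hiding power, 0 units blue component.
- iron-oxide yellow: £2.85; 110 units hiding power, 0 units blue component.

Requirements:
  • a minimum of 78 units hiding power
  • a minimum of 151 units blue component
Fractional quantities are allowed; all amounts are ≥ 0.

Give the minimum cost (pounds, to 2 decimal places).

Let x1 = kg of talc, x2 = kg of calcium carbonate, x3 = kg of kaolin, x4 = kg of phthalo green, x5 = kg of iron-oxide red, x6 = kg of iron-oxide yellow.
Minimize 1.06x1 + 0.61x2 + 0.64x3 + 24.95x4 + 2.54x5 + 2.85x6 with:
  12x1 + 9x2 + 16x3 + 65x4 + 158x5 + 110x6 ≥ 78   (hiding power)
  137x4 ≥ 151   (blue component)
  x1, x2, x3, x4, x5, x6 ≥ 0.
The minimum-cost mix takes nothing from talc, calcium carbonate, kaolin, iron-oxide yellow — only phthalo green, iron-oxide red. The hiding power and blue component requirements are met with equality.
So phthalo green = 1.102 kg, iron-oxide red = 0.04024 kg.
Hence cost = 24.95·1.102 + 2.54·0.04024 = £27.5971.

£27.60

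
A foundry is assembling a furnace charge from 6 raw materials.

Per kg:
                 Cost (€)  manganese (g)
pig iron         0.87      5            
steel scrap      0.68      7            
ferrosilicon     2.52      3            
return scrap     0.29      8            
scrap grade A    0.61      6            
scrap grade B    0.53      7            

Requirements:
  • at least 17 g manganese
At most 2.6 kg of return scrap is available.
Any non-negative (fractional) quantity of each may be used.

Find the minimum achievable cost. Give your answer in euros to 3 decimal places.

€0.616

This is a linear program. Let x1 = kg of pig iron, x2 = kg of steel scrap, x3 = kg of ferrosilicon, x4 = kg of return scrap, x5 = kg of scrap grade A, x6 = kg of scrap grade B.
min 0.87x1 + 0.68x2 + 2.52x3 + 0.29x4 + 0.61x5 + 0.53x6 subject to:
  5x1 + 7x2 + 3x3 + 8x4 + 6x5 + 7x6 ≥ 17   (manganese)
  x4 ≤ 2.6
  x1, x2, x3, x4, x5, x6 ≥ 0.
The cheapest feasible vertex uses only return scrap; pig iron, steel scrap, ferrosilicon, scrap grade A, scrap grade B are not used. There the manganese constraint is tight.
Solving gives x4 = 2.125.
Cost = 0.29·2.125 = 0.61625.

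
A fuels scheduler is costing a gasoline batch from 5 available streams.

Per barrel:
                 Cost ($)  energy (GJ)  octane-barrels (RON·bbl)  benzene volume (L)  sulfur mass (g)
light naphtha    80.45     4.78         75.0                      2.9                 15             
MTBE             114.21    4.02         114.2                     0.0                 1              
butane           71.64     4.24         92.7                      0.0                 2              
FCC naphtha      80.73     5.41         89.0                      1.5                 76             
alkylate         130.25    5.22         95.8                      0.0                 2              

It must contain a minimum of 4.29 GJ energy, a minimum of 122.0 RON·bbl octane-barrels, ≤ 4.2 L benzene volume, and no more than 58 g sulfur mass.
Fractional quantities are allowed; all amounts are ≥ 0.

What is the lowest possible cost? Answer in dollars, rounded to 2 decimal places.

Set it up as a linear program. Let x1 = barrels of light naphtha, x2 = barrels of MTBE, x3 = barrels of butane, x4 = barrels of FCC naphtha, x5 = barrels of alkylate.
min 80.45x1 + 114.21x2 + 71.64x3 + 80.73x4 + 130.25x5 with:
  4.78x1 + 4.02x2 + 4.24x3 + 5.41x4 + 5.22x5 ≥ 4.29   (energy)
  75x1 + 114.2x2 + 92.7x3 + 89x4 + 95.8x5 ≥ 122   (octane-barrels)
  2.9x1 + 1.5x4 ≤ 4.2   (benzene volume)
  15x1 + 1x2 + 2x3 + 76x4 + 2x5 ≤ 58   (sulfur mass)
  x1, x2, x3, x4, x5 ≥ 0.
The minimum-cost mix takes nothing from light naphtha, MTBE, FCC naphtha, alkylate — only butane. Binding constraint: octane-barrels.
So butane = 1.316 barrels.
Hence cost = 71.64·1.316 = $94.2782.

$94.28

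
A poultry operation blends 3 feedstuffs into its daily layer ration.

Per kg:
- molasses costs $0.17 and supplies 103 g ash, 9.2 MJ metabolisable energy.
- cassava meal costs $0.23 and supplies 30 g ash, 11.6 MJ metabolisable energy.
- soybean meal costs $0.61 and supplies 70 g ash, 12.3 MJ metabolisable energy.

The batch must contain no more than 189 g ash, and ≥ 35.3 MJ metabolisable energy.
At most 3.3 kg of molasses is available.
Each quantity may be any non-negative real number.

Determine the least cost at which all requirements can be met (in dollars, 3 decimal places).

$0.685

Treat it as an LP. Let x1 = kg of molasses, x2 = kg of cassava meal, x3 = kg of soybean meal.
Minimise 0.17x1 + 0.23x2 + 0.61x3 with:
  103x1 + 30x2 + 70x3 ≤ 189   (ash)
  9.2x1 + 11.6x2 + 12.3x3 ≥ 35.3   (metabolisable energy)
  x1 ≤ 3.3
  x1, x2, x3 ≥ 0.
The minimum-cost mix takes nothing from soybean meal — only molasses, cassava meal. Binding constraints: ash and metabolisable energy.
That vertex is x1 = 1.234, x2 = 2.065.
Hence cost = 0.17·1.234 + 0.23·2.065 = $0.68473.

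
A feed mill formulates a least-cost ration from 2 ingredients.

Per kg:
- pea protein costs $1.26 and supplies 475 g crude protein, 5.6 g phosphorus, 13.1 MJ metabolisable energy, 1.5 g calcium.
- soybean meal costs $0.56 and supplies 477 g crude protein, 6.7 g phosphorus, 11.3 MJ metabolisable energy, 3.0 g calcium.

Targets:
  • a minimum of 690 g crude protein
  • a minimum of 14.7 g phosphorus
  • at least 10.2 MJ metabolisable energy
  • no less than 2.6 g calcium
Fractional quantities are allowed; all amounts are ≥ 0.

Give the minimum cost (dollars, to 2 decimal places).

$1.23

Treat it as an LP. Let x1 = kg of pea protein, x2 = kg of soybean meal.
Minimise 1.26x1 + 0.56x2 with:
  475x1 + 477x2 ≥ 690   (crude protein)
  5.6x1 + 6.7x2 ≥ 14.7   (phosphorus)
  13.1x1 + 11.3x2 ≥ 10.2   (metabolisable energy)
  1.5x1 + 3x2 ≥ 2.6   (calcium)
  x1, x2 ≥ 0.
The minimum-cost mix takes nothing from pea protein — only soybean meal. Binding constraint: phosphorus.
So soybean meal = 2.194 kg.
Objective = 0.56·2.194 = 1.2286.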